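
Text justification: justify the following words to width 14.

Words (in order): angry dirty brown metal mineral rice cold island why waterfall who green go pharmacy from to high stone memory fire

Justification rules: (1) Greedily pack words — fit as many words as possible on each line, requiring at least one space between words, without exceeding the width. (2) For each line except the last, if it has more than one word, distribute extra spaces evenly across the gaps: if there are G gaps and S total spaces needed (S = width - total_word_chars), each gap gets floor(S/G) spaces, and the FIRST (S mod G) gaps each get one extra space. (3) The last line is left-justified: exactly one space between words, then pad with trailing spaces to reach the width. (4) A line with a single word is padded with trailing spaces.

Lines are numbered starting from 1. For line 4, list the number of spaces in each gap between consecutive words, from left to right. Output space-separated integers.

Answer: 4

Derivation:
Line 1: ['angry', 'dirty'] (min_width=11, slack=3)
Line 2: ['brown', 'metal'] (min_width=11, slack=3)
Line 3: ['mineral', 'rice'] (min_width=12, slack=2)
Line 4: ['cold', 'island'] (min_width=11, slack=3)
Line 5: ['why', 'waterfall'] (min_width=13, slack=1)
Line 6: ['who', 'green', 'go'] (min_width=12, slack=2)
Line 7: ['pharmacy', 'from'] (min_width=13, slack=1)
Line 8: ['to', 'high', 'stone'] (min_width=13, slack=1)
Line 9: ['memory', 'fire'] (min_width=11, slack=3)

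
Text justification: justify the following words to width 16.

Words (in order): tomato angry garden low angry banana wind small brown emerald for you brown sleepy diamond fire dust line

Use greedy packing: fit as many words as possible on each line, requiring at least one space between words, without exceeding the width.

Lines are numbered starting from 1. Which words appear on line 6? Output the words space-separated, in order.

Answer: brown sleepy

Derivation:
Line 1: ['tomato', 'angry'] (min_width=12, slack=4)
Line 2: ['garden', 'low', 'angry'] (min_width=16, slack=0)
Line 3: ['banana', 'wind'] (min_width=11, slack=5)
Line 4: ['small', 'brown'] (min_width=11, slack=5)
Line 5: ['emerald', 'for', 'you'] (min_width=15, slack=1)
Line 6: ['brown', 'sleepy'] (min_width=12, slack=4)
Line 7: ['diamond', 'fire'] (min_width=12, slack=4)
Line 8: ['dust', 'line'] (min_width=9, slack=7)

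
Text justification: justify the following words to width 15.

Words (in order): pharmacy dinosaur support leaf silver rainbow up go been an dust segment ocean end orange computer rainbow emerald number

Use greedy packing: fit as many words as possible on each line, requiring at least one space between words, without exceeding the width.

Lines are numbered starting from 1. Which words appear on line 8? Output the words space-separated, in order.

Answer: orange computer

Derivation:
Line 1: ['pharmacy'] (min_width=8, slack=7)
Line 2: ['dinosaur'] (min_width=8, slack=7)
Line 3: ['support', 'leaf'] (min_width=12, slack=3)
Line 4: ['silver', 'rainbow'] (min_width=14, slack=1)
Line 5: ['up', 'go', 'been', 'an'] (min_width=13, slack=2)
Line 6: ['dust', 'segment'] (min_width=12, slack=3)
Line 7: ['ocean', 'end'] (min_width=9, slack=6)
Line 8: ['orange', 'computer'] (min_width=15, slack=0)
Line 9: ['rainbow', 'emerald'] (min_width=15, slack=0)
Line 10: ['number'] (min_width=6, slack=9)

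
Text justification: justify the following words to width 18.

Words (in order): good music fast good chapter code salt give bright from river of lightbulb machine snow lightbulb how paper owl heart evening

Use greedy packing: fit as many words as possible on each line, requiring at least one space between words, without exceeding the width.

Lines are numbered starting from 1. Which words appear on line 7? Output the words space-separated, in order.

Answer: paper owl heart

Derivation:
Line 1: ['good', 'music', 'fast'] (min_width=15, slack=3)
Line 2: ['good', 'chapter', 'code'] (min_width=17, slack=1)
Line 3: ['salt', 'give', 'bright'] (min_width=16, slack=2)
Line 4: ['from', 'river', 'of'] (min_width=13, slack=5)
Line 5: ['lightbulb', 'machine'] (min_width=17, slack=1)
Line 6: ['snow', 'lightbulb', 'how'] (min_width=18, slack=0)
Line 7: ['paper', 'owl', 'heart'] (min_width=15, slack=3)
Line 8: ['evening'] (min_width=7, slack=11)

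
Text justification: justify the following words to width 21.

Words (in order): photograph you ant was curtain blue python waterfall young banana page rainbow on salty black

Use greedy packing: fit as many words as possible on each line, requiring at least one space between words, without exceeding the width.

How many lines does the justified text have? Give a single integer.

Answer: 6

Derivation:
Line 1: ['photograph', 'you', 'ant'] (min_width=18, slack=3)
Line 2: ['was', 'curtain', 'blue'] (min_width=16, slack=5)
Line 3: ['python', 'waterfall'] (min_width=16, slack=5)
Line 4: ['young', 'banana', 'page'] (min_width=17, slack=4)
Line 5: ['rainbow', 'on', 'salty'] (min_width=16, slack=5)
Line 6: ['black'] (min_width=5, slack=16)
Total lines: 6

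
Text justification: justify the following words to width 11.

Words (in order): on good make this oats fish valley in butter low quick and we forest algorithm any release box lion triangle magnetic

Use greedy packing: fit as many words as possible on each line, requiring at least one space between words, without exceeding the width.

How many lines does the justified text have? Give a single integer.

Answer: 12

Derivation:
Line 1: ['on', 'good'] (min_width=7, slack=4)
Line 2: ['make', 'this'] (min_width=9, slack=2)
Line 3: ['oats', 'fish'] (min_width=9, slack=2)
Line 4: ['valley', 'in'] (min_width=9, slack=2)
Line 5: ['butter', 'low'] (min_width=10, slack=1)
Line 6: ['quick', 'and'] (min_width=9, slack=2)
Line 7: ['we', 'forest'] (min_width=9, slack=2)
Line 8: ['algorithm'] (min_width=9, slack=2)
Line 9: ['any', 'release'] (min_width=11, slack=0)
Line 10: ['box', 'lion'] (min_width=8, slack=3)
Line 11: ['triangle'] (min_width=8, slack=3)
Line 12: ['magnetic'] (min_width=8, slack=3)
Total lines: 12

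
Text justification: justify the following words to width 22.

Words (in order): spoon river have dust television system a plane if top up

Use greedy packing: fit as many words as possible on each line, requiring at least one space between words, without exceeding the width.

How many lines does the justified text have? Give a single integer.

Answer: 3

Derivation:
Line 1: ['spoon', 'river', 'have', 'dust'] (min_width=21, slack=1)
Line 2: ['television', 'system', 'a'] (min_width=19, slack=3)
Line 3: ['plane', 'if', 'top', 'up'] (min_width=15, slack=7)
Total lines: 3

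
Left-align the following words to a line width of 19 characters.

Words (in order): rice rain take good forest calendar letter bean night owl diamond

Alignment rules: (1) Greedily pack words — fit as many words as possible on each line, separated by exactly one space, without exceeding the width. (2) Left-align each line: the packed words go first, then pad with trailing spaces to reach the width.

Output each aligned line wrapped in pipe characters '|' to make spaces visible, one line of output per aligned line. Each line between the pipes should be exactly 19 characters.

Line 1: ['rice', 'rain', 'take', 'good'] (min_width=19, slack=0)
Line 2: ['forest', 'calendar'] (min_width=15, slack=4)
Line 3: ['letter', 'bean', 'night'] (min_width=17, slack=2)
Line 4: ['owl', 'diamond'] (min_width=11, slack=8)

Answer: |rice rain take good|
|forest calendar    |
|letter bean night  |
|owl diamond        |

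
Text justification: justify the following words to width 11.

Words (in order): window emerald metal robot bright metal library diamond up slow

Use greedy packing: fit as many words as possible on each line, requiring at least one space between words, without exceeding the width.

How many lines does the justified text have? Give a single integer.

Line 1: ['window'] (min_width=6, slack=5)
Line 2: ['emerald'] (min_width=7, slack=4)
Line 3: ['metal', 'robot'] (min_width=11, slack=0)
Line 4: ['bright'] (min_width=6, slack=5)
Line 5: ['metal'] (min_width=5, slack=6)
Line 6: ['library'] (min_width=7, slack=4)
Line 7: ['diamond', 'up'] (min_width=10, slack=1)
Line 8: ['slow'] (min_width=4, slack=7)
Total lines: 8

Answer: 8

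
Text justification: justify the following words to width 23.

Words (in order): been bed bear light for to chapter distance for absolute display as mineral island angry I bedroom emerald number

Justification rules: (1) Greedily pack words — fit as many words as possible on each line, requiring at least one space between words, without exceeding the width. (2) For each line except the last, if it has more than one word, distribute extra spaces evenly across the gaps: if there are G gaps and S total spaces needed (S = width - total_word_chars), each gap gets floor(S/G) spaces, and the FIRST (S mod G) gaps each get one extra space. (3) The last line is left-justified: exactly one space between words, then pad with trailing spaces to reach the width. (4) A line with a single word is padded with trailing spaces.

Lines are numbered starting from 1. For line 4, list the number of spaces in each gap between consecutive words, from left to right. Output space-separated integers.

Answer: 2 1 1

Derivation:
Line 1: ['been', 'bed', 'bear', 'light', 'for'] (min_width=23, slack=0)
Line 2: ['to', 'chapter', 'distance', 'for'] (min_width=23, slack=0)
Line 3: ['absolute', 'display', 'as'] (min_width=19, slack=4)
Line 4: ['mineral', 'island', 'angry', 'I'] (min_width=22, slack=1)
Line 5: ['bedroom', 'emerald', 'number'] (min_width=22, slack=1)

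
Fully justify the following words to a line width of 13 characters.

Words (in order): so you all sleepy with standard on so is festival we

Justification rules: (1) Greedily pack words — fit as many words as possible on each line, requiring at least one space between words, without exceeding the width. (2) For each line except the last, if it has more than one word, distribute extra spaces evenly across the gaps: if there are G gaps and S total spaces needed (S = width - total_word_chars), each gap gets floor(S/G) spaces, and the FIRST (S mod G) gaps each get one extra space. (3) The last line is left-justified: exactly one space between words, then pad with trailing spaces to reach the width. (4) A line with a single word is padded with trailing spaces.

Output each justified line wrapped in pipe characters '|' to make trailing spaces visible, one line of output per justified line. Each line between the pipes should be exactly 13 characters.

Line 1: ['so', 'you', 'all'] (min_width=10, slack=3)
Line 2: ['sleepy', 'with'] (min_width=11, slack=2)
Line 3: ['standard', 'on'] (min_width=11, slack=2)
Line 4: ['so', 'is'] (min_width=5, slack=8)
Line 5: ['festival', 'we'] (min_width=11, slack=2)

Answer: |so   you  all|
|sleepy   with|
|standard   on|
|so         is|
|festival we  |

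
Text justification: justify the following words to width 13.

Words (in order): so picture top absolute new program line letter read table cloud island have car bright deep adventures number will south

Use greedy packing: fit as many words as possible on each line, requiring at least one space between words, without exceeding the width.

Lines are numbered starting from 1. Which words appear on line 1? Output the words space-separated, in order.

Line 1: ['so', 'picture'] (min_width=10, slack=3)
Line 2: ['top', 'absolute'] (min_width=12, slack=1)
Line 3: ['new', 'program'] (min_width=11, slack=2)
Line 4: ['line', 'letter'] (min_width=11, slack=2)
Line 5: ['read', 'table'] (min_width=10, slack=3)
Line 6: ['cloud', 'island'] (min_width=12, slack=1)
Line 7: ['have', 'car'] (min_width=8, slack=5)
Line 8: ['bright', 'deep'] (min_width=11, slack=2)
Line 9: ['adventures'] (min_width=10, slack=3)
Line 10: ['number', 'will'] (min_width=11, slack=2)
Line 11: ['south'] (min_width=5, slack=8)

Answer: so picture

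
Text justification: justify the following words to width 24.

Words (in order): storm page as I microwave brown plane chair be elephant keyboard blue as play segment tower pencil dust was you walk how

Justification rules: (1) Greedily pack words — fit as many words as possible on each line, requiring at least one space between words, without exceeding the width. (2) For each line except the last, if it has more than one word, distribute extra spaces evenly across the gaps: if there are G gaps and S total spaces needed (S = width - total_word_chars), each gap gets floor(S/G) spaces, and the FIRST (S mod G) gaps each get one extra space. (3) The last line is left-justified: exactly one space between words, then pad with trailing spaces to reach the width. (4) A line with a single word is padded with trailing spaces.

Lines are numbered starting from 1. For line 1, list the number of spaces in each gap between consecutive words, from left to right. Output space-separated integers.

Line 1: ['storm', 'page', 'as', 'I'] (min_width=15, slack=9)
Line 2: ['microwave', 'brown', 'plane'] (min_width=21, slack=3)
Line 3: ['chair', 'be', 'elephant'] (min_width=17, slack=7)
Line 4: ['keyboard', 'blue', 'as', 'play'] (min_width=21, slack=3)
Line 5: ['segment', 'tower', 'pencil'] (min_width=20, slack=4)
Line 6: ['dust', 'was', 'you', 'walk', 'how'] (min_width=21, slack=3)

Answer: 4 4 4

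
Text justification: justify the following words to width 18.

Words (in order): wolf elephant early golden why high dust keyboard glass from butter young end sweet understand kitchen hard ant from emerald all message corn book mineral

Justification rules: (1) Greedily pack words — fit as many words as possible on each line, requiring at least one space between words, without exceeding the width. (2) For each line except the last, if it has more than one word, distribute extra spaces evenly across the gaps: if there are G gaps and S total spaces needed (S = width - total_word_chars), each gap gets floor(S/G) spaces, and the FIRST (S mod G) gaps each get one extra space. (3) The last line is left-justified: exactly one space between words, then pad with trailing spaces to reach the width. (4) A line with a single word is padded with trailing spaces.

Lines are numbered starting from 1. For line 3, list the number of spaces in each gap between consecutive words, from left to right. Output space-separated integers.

Line 1: ['wolf', 'elephant'] (min_width=13, slack=5)
Line 2: ['early', 'golden', 'why'] (min_width=16, slack=2)
Line 3: ['high', 'dust', 'keyboard'] (min_width=18, slack=0)
Line 4: ['glass', 'from', 'butter'] (min_width=17, slack=1)
Line 5: ['young', 'end', 'sweet'] (min_width=15, slack=3)
Line 6: ['understand', 'kitchen'] (min_width=18, slack=0)
Line 7: ['hard', 'ant', 'from'] (min_width=13, slack=5)
Line 8: ['emerald', 'all'] (min_width=11, slack=7)
Line 9: ['message', 'corn', 'book'] (min_width=17, slack=1)
Line 10: ['mineral'] (min_width=7, slack=11)

Answer: 1 1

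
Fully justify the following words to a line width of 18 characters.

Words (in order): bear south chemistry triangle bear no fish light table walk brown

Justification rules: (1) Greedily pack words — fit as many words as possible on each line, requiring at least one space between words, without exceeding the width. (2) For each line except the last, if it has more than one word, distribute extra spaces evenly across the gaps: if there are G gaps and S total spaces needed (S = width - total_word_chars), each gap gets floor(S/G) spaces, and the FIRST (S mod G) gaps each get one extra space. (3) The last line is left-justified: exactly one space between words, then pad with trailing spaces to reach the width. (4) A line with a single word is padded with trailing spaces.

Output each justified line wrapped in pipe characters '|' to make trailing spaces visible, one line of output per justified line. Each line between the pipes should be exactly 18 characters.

Line 1: ['bear', 'south'] (min_width=10, slack=8)
Line 2: ['chemistry', 'triangle'] (min_width=18, slack=0)
Line 3: ['bear', 'no', 'fish', 'light'] (min_width=18, slack=0)
Line 4: ['table', 'walk', 'brown'] (min_width=16, slack=2)

Answer: |bear         south|
|chemistry triangle|
|bear no fish light|
|table walk brown  |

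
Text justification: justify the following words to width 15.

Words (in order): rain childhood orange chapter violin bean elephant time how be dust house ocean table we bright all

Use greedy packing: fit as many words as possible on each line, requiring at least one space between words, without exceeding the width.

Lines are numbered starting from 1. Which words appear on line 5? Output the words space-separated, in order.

Line 1: ['rain', 'childhood'] (min_width=14, slack=1)
Line 2: ['orange', 'chapter'] (min_width=14, slack=1)
Line 3: ['violin', 'bean'] (min_width=11, slack=4)
Line 4: ['elephant', 'time'] (min_width=13, slack=2)
Line 5: ['how', 'be', 'dust'] (min_width=11, slack=4)
Line 6: ['house', 'ocean'] (min_width=11, slack=4)
Line 7: ['table', 'we', 'bright'] (min_width=15, slack=0)
Line 8: ['all'] (min_width=3, slack=12)

Answer: how be dust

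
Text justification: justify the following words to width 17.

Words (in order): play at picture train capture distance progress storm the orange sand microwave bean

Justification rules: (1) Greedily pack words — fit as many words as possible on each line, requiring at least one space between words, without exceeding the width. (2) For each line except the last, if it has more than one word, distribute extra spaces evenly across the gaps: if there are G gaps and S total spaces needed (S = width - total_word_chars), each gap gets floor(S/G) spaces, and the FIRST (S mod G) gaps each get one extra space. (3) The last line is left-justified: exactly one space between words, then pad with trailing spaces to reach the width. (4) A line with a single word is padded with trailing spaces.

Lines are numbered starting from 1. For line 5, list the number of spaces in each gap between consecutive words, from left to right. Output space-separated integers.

Answer: 4

Derivation:
Line 1: ['play', 'at', 'picture'] (min_width=15, slack=2)
Line 2: ['train', 'capture'] (min_width=13, slack=4)
Line 3: ['distance', 'progress'] (min_width=17, slack=0)
Line 4: ['storm', 'the', 'orange'] (min_width=16, slack=1)
Line 5: ['sand', 'microwave'] (min_width=14, slack=3)
Line 6: ['bean'] (min_width=4, slack=13)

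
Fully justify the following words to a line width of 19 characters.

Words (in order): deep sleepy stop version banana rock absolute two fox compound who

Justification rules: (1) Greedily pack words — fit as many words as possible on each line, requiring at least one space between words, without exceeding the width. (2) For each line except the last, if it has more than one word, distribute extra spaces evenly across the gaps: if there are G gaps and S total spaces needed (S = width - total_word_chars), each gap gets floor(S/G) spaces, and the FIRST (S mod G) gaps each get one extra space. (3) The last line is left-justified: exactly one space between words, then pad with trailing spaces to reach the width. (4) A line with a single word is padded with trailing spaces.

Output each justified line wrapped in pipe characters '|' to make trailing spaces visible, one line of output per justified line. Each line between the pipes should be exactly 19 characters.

Answer: |deep   sleepy  stop|
|version banana rock|
|absolute   two  fox|
|compound who       |

Derivation:
Line 1: ['deep', 'sleepy', 'stop'] (min_width=16, slack=3)
Line 2: ['version', 'banana', 'rock'] (min_width=19, slack=0)
Line 3: ['absolute', 'two', 'fox'] (min_width=16, slack=3)
Line 4: ['compound', 'who'] (min_width=12, slack=7)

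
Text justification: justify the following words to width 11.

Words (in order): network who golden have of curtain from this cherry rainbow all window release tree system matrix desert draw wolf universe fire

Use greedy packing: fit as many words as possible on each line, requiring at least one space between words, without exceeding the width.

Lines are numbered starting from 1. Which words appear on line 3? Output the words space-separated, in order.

Answer: of curtain

Derivation:
Line 1: ['network', 'who'] (min_width=11, slack=0)
Line 2: ['golden', 'have'] (min_width=11, slack=0)
Line 3: ['of', 'curtain'] (min_width=10, slack=1)
Line 4: ['from', 'this'] (min_width=9, slack=2)
Line 5: ['cherry'] (min_width=6, slack=5)
Line 6: ['rainbow', 'all'] (min_width=11, slack=0)
Line 7: ['window'] (min_width=6, slack=5)
Line 8: ['release'] (min_width=7, slack=4)
Line 9: ['tree', 'system'] (min_width=11, slack=0)
Line 10: ['matrix'] (min_width=6, slack=5)
Line 11: ['desert', 'draw'] (min_width=11, slack=0)
Line 12: ['wolf'] (min_width=4, slack=7)
Line 13: ['universe'] (min_width=8, slack=3)
Line 14: ['fire'] (min_width=4, slack=7)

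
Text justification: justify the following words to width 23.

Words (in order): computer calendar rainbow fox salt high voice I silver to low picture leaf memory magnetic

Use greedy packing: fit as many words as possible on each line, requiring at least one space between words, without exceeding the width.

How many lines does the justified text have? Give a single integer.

Line 1: ['computer', 'calendar'] (min_width=17, slack=6)
Line 2: ['rainbow', 'fox', 'salt', 'high'] (min_width=21, slack=2)
Line 3: ['voice', 'I', 'silver', 'to', 'low'] (min_width=21, slack=2)
Line 4: ['picture', 'leaf', 'memory'] (min_width=19, slack=4)
Line 5: ['magnetic'] (min_width=8, slack=15)
Total lines: 5

Answer: 5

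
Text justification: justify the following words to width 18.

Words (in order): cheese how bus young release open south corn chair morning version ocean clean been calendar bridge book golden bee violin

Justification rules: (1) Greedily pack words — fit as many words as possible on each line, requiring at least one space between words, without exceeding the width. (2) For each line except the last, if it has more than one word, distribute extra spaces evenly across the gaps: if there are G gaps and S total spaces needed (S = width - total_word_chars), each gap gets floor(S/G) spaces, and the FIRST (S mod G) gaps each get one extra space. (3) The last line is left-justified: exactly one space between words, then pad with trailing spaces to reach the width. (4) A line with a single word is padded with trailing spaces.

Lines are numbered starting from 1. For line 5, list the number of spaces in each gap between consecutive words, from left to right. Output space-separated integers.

Line 1: ['cheese', 'how', 'bus'] (min_width=14, slack=4)
Line 2: ['young', 'release', 'open'] (min_width=18, slack=0)
Line 3: ['south', 'corn', 'chair'] (min_width=16, slack=2)
Line 4: ['morning', 'version'] (min_width=15, slack=3)
Line 5: ['ocean', 'clean', 'been'] (min_width=16, slack=2)
Line 6: ['calendar', 'bridge'] (min_width=15, slack=3)
Line 7: ['book', 'golden', 'bee'] (min_width=15, slack=3)
Line 8: ['violin'] (min_width=6, slack=12)

Answer: 2 2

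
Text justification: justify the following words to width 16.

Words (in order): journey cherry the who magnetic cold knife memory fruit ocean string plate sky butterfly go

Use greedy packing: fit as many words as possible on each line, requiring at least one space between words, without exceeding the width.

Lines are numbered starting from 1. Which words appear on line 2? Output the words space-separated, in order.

Answer: the who magnetic

Derivation:
Line 1: ['journey', 'cherry'] (min_width=14, slack=2)
Line 2: ['the', 'who', 'magnetic'] (min_width=16, slack=0)
Line 3: ['cold', 'knife'] (min_width=10, slack=6)
Line 4: ['memory', 'fruit'] (min_width=12, slack=4)
Line 5: ['ocean', 'string'] (min_width=12, slack=4)
Line 6: ['plate', 'sky'] (min_width=9, slack=7)
Line 7: ['butterfly', 'go'] (min_width=12, slack=4)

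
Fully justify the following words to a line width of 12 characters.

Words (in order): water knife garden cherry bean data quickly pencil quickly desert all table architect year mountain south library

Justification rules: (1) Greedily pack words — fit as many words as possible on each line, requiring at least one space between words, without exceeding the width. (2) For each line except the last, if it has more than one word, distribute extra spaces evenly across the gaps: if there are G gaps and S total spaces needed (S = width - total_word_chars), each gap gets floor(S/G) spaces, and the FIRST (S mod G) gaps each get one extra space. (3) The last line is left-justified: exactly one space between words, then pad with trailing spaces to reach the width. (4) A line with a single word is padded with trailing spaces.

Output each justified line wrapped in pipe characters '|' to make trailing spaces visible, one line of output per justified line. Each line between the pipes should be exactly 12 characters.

Answer: |water  knife|
|garden      |
|cherry  bean|
|data quickly|
|pencil      |
|quickly     |
|desert   all|
|table       |
|architect   |
|year        |
|mountain    |
|south       |
|library     |

Derivation:
Line 1: ['water', 'knife'] (min_width=11, slack=1)
Line 2: ['garden'] (min_width=6, slack=6)
Line 3: ['cherry', 'bean'] (min_width=11, slack=1)
Line 4: ['data', 'quickly'] (min_width=12, slack=0)
Line 5: ['pencil'] (min_width=6, slack=6)
Line 6: ['quickly'] (min_width=7, slack=5)
Line 7: ['desert', 'all'] (min_width=10, slack=2)
Line 8: ['table'] (min_width=5, slack=7)
Line 9: ['architect'] (min_width=9, slack=3)
Line 10: ['year'] (min_width=4, slack=8)
Line 11: ['mountain'] (min_width=8, slack=4)
Line 12: ['south'] (min_width=5, slack=7)
Line 13: ['library'] (min_width=7, slack=5)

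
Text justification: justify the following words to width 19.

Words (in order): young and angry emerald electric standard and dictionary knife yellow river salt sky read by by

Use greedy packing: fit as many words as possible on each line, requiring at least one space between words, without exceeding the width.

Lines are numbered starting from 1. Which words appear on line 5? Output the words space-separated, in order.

Answer: yellow river salt

Derivation:
Line 1: ['young', 'and', 'angry'] (min_width=15, slack=4)
Line 2: ['emerald', 'electric'] (min_width=16, slack=3)
Line 3: ['standard', 'and'] (min_width=12, slack=7)
Line 4: ['dictionary', 'knife'] (min_width=16, slack=3)
Line 5: ['yellow', 'river', 'salt'] (min_width=17, slack=2)
Line 6: ['sky', 'read', 'by', 'by'] (min_width=14, slack=5)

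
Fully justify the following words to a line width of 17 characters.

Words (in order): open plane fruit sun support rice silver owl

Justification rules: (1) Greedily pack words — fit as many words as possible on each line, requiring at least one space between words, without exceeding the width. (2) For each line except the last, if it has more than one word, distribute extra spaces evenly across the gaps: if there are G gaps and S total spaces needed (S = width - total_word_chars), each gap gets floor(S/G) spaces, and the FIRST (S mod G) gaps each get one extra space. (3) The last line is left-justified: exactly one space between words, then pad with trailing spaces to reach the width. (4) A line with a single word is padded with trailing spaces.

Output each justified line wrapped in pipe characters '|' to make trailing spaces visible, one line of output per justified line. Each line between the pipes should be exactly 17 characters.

Line 1: ['open', 'plane', 'fruit'] (min_width=16, slack=1)
Line 2: ['sun', 'support', 'rice'] (min_width=16, slack=1)
Line 3: ['silver', 'owl'] (min_width=10, slack=7)

Answer: |open  plane fruit|
|sun  support rice|
|silver owl       |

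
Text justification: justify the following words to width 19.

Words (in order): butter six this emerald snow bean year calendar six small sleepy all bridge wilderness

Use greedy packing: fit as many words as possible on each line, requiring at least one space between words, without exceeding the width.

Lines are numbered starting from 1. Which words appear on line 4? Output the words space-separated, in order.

Line 1: ['butter', 'six', 'this'] (min_width=15, slack=4)
Line 2: ['emerald', 'snow', 'bean'] (min_width=17, slack=2)
Line 3: ['year', 'calendar', 'six'] (min_width=17, slack=2)
Line 4: ['small', 'sleepy', 'all'] (min_width=16, slack=3)
Line 5: ['bridge', 'wilderness'] (min_width=17, slack=2)

Answer: small sleepy all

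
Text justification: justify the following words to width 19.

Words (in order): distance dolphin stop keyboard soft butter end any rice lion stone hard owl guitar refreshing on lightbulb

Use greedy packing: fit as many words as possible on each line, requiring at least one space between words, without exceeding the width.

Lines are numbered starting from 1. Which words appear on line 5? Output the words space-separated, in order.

Answer: guitar refreshing

Derivation:
Line 1: ['distance', 'dolphin'] (min_width=16, slack=3)
Line 2: ['stop', 'keyboard', 'soft'] (min_width=18, slack=1)
Line 3: ['butter', 'end', 'any', 'rice'] (min_width=19, slack=0)
Line 4: ['lion', 'stone', 'hard', 'owl'] (min_width=19, slack=0)
Line 5: ['guitar', 'refreshing'] (min_width=17, slack=2)
Line 6: ['on', 'lightbulb'] (min_width=12, slack=7)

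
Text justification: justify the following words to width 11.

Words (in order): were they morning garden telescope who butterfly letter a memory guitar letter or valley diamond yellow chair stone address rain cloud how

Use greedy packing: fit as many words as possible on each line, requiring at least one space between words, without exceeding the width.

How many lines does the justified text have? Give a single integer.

Line 1: ['were', 'they'] (min_width=9, slack=2)
Line 2: ['morning'] (min_width=7, slack=4)
Line 3: ['garden'] (min_width=6, slack=5)
Line 4: ['telescope'] (min_width=9, slack=2)
Line 5: ['who'] (min_width=3, slack=8)
Line 6: ['butterfly'] (min_width=9, slack=2)
Line 7: ['letter', 'a'] (min_width=8, slack=3)
Line 8: ['memory'] (min_width=6, slack=5)
Line 9: ['guitar'] (min_width=6, slack=5)
Line 10: ['letter', 'or'] (min_width=9, slack=2)
Line 11: ['valley'] (min_width=6, slack=5)
Line 12: ['diamond'] (min_width=7, slack=4)
Line 13: ['yellow'] (min_width=6, slack=5)
Line 14: ['chair', 'stone'] (min_width=11, slack=0)
Line 15: ['address'] (min_width=7, slack=4)
Line 16: ['rain', 'cloud'] (min_width=10, slack=1)
Line 17: ['how'] (min_width=3, slack=8)
Total lines: 17

Answer: 17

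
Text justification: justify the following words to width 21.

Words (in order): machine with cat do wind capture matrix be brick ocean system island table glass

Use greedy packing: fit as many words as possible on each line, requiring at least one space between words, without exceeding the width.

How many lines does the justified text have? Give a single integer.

Answer: 4

Derivation:
Line 1: ['machine', 'with', 'cat', 'do'] (min_width=19, slack=2)
Line 2: ['wind', 'capture', 'matrix'] (min_width=19, slack=2)
Line 3: ['be', 'brick', 'ocean', 'system'] (min_width=21, slack=0)
Line 4: ['island', 'table', 'glass'] (min_width=18, slack=3)
Total lines: 4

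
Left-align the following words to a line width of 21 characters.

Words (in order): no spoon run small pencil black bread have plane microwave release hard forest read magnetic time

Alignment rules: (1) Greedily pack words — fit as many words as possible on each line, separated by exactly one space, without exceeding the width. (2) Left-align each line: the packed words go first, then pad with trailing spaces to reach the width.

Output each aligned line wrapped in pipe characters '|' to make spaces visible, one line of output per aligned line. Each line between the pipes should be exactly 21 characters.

Line 1: ['no', 'spoon', 'run', 'small'] (min_width=18, slack=3)
Line 2: ['pencil', 'black', 'bread'] (min_width=18, slack=3)
Line 3: ['have', 'plane', 'microwave'] (min_width=20, slack=1)
Line 4: ['release', 'hard', 'forest'] (min_width=19, slack=2)
Line 5: ['read', 'magnetic', 'time'] (min_width=18, slack=3)

Answer: |no spoon run small   |
|pencil black bread   |
|have plane microwave |
|release hard forest  |
|read magnetic time   |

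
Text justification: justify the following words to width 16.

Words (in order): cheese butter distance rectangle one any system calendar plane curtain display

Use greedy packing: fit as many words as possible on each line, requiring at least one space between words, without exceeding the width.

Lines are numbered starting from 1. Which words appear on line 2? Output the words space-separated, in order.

Line 1: ['cheese', 'butter'] (min_width=13, slack=3)
Line 2: ['distance'] (min_width=8, slack=8)
Line 3: ['rectangle', 'one'] (min_width=13, slack=3)
Line 4: ['any', 'system'] (min_width=10, slack=6)
Line 5: ['calendar', 'plane'] (min_width=14, slack=2)
Line 6: ['curtain', 'display'] (min_width=15, slack=1)

Answer: distance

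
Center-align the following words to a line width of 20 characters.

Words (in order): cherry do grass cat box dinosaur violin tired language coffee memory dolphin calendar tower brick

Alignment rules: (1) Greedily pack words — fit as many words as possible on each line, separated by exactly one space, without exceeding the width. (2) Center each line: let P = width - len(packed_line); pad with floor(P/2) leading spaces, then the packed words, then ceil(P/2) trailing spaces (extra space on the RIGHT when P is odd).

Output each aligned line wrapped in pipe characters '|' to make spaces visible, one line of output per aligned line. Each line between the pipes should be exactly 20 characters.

Line 1: ['cherry', 'do', 'grass', 'cat'] (min_width=19, slack=1)
Line 2: ['box', 'dinosaur', 'violin'] (min_width=19, slack=1)
Line 3: ['tired', 'language'] (min_width=14, slack=6)
Line 4: ['coffee', 'memory'] (min_width=13, slack=7)
Line 5: ['dolphin', 'calendar'] (min_width=16, slack=4)
Line 6: ['tower', 'brick'] (min_width=11, slack=9)

Answer: |cherry do grass cat |
|box dinosaur violin |
|   tired language   |
|   coffee memory    |
|  dolphin calendar  |
|    tower brick     |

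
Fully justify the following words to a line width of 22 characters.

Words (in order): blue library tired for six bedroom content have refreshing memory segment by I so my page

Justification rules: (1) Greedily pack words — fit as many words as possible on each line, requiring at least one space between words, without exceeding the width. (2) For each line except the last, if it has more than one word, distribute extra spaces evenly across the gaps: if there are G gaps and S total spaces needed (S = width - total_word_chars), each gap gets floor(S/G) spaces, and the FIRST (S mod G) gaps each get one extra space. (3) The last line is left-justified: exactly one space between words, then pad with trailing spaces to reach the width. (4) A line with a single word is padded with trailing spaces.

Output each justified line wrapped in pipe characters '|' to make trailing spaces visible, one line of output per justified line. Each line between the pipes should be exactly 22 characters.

Answer: |blue library tired for|
|six   bedroom  content|
|have refreshing memory|
|segment  by  I  so  my|
|page                  |

Derivation:
Line 1: ['blue', 'library', 'tired', 'for'] (min_width=22, slack=0)
Line 2: ['six', 'bedroom', 'content'] (min_width=19, slack=3)
Line 3: ['have', 'refreshing', 'memory'] (min_width=22, slack=0)
Line 4: ['segment', 'by', 'I', 'so', 'my'] (min_width=18, slack=4)
Line 5: ['page'] (min_width=4, slack=18)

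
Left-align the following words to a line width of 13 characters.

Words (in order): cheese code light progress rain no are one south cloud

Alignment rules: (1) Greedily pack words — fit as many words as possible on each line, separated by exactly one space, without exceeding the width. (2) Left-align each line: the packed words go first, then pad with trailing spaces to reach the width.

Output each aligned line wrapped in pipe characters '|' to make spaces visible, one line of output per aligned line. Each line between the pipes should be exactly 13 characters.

Line 1: ['cheese', 'code'] (min_width=11, slack=2)
Line 2: ['light'] (min_width=5, slack=8)
Line 3: ['progress', 'rain'] (min_width=13, slack=0)
Line 4: ['no', 'are', 'one'] (min_width=10, slack=3)
Line 5: ['south', 'cloud'] (min_width=11, slack=2)

Answer: |cheese code  |
|light        |
|progress rain|
|no are one   |
|south cloud  |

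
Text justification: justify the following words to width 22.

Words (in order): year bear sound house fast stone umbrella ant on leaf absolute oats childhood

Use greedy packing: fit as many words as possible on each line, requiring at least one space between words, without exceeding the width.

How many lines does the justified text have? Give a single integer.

Line 1: ['year', 'bear', 'sound', 'house'] (min_width=21, slack=1)
Line 2: ['fast', 'stone', 'umbrella'] (min_width=19, slack=3)
Line 3: ['ant', 'on', 'leaf', 'absolute'] (min_width=20, slack=2)
Line 4: ['oats', 'childhood'] (min_width=14, slack=8)
Total lines: 4

Answer: 4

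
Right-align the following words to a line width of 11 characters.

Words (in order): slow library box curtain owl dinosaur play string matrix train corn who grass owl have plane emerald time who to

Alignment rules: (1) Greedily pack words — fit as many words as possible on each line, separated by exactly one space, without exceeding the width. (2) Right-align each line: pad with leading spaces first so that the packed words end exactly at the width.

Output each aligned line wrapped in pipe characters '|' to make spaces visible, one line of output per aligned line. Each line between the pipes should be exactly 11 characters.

Answer: |       slow|
|library box|
|curtain owl|
|   dinosaur|
|play string|
|     matrix|
| train corn|
|  who grass|
|   owl have|
|      plane|
|    emerald|
|time who to|

Derivation:
Line 1: ['slow'] (min_width=4, slack=7)
Line 2: ['library', 'box'] (min_width=11, slack=0)
Line 3: ['curtain', 'owl'] (min_width=11, slack=0)
Line 4: ['dinosaur'] (min_width=8, slack=3)
Line 5: ['play', 'string'] (min_width=11, slack=0)
Line 6: ['matrix'] (min_width=6, slack=5)
Line 7: ['train', 'corn'] (min_width=10, slack=1)
Line 8: ['who', 'grass'] (min_width=9, slack=2)
Line 9: ['owl', 'have'] (min_width=8, slack=3)
Line 10: ['plane'] (min_width=5, slack=6)
Line 11: ['emerald'] (min_width=7, slack=4)
Line 12: ['time', 'who', 'to'] (min_width=11, slack=0)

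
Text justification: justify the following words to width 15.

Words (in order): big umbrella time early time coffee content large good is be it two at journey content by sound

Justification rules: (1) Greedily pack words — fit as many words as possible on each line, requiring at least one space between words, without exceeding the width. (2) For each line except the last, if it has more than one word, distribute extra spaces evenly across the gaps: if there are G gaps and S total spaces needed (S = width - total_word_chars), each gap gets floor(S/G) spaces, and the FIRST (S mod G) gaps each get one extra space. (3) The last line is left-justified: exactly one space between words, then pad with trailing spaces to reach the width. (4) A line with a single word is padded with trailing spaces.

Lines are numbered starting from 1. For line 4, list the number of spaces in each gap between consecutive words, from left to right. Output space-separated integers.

Line 1: ['big', 'umbrella'] (min_width=12, slack=3)
Line 2: ['time', 'early', 'time'] (min_width=15, slack=0)
Line 3: ['coffee', 'content'] (min_width=14, slack=1)
Line 4: ['large', 'good', 'is'] (min_width=13, slack=2)
Line 5: ['be', 'it', 'two', 'at'] (min_width=12, slack=3)
Line 6: ['journey', 'content'] (min_width=15, slack=0)
Line 7: ['by', 'sound'] (min_width=8, slack=7)

Answer: 2 2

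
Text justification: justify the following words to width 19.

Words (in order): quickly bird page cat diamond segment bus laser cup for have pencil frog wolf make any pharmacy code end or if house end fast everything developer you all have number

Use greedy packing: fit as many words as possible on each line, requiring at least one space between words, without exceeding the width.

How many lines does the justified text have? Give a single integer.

Answer: 10

Derivation:
Line 1: ['quickly', 'bird', 'page'] (min_width=17, slack=2)
Line 2: ['cat', 'diamond', 'segment'] (min_width=19, slack=0)
Line 3: ['bus', 'laser', 'cup', 'for'] (min_width=17, slack=2)
Line 4: ['have', 'pencil', 'frog'] (min_width=16, slack=3)
Line 5: ['wolf', 'make', 'any'] (min_width=13, slack=6)
Line 6: ['pharmacy', 'code', 'end'] (min_width=17, slack=2)
Line 7: ['or', 'if', 'house', 'end'] (min_width=15, slack=4)
Line 8: ['fast', 'everything'] (min_width=15, slack=4)
Line 9: ['developer', 'you', 'all'] (min_width=17, slack=2)
Line 10: ['have', 'number'] (min_width=11, slack=8)
Total lines: 10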